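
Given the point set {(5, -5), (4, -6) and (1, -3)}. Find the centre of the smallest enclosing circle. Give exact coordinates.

(3, -4)

Call the three points A, B, C in the order given.
Side lengths²: AB² = 2, AC² = 20, BC² = 18.
Since AC² = 20 ≥ 18 + 2 = 20, the angle opposite AC is not acute, so the smallest enclosing circle has AC as diameter.
Centre = midpoint of AC = (3, -4), r² = 20/4 = 5.
Centre = (3, -4).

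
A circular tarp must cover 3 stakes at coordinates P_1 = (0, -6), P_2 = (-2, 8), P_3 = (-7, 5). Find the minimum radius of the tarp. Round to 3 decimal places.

7.074

Side lengths²: P_1P_2² = 200, P_1P_3² = 170, P_2P_3² = 34.
Since P_1P_2² = 200 < 170 + 34 = 204, the triangle is acute, so the smallest enclosing circle is the circumcircle.
Circumcentre = (-45/38, 37/38), r² = 36125/722.
r = √(36125/722) ≈ 7.074.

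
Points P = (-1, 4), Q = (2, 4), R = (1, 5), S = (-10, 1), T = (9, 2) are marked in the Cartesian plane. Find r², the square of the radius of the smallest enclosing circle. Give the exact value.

A smallest enclosing disk is always determined by at most three of the input points on its boundary.
The farthest pair is S–T with squared distance 362. The circle on this segment as diameter has centre (-0.5, 1.5) and r² = 362/4 = 90.5.
Check P: distance² to centre = 6.5 ≤ 90.5, so it lies inside.
All remaining points lie in this disk, and no smaller disk contains both endpoints, so this is the minimum enclosing circle.

90.5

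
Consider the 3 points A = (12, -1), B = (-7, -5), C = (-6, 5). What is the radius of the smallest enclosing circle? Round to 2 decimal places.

9.95

Side lengths²: AB² = 377, AC² = 360, BC² = 101.
Since AB² = 377 < 360 + 101 = 461, the triangle is acute, so the smallest enclosing circle is the circumcircle.
Circumcentre = (127/62, -53/62), r² = 190385/1922.
r = √(190385/1922) ≈ 9.95.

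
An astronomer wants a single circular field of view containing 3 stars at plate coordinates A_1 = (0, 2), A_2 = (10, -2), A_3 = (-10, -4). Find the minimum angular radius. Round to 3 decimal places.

Side lengths²: A_1A_2² = 116, A_1A_3² = 136, A_2A_3² = 404.
Since A_2A_3² = 404 ≥ 136 + 116 = 252, the angle opposite A_2A_3 is not acute, so the smallest enclosing circle has A_2A_3 as diameter.
Centre = midpoint of A_2A_3 = (0, -3), r² = 404/4 = 101.
r = √101 ≈ 10.050.

10.050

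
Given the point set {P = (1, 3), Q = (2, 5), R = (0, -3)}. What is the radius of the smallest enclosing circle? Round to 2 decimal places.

Side lengths²: PQ² = 5, PR² = 37, QR² = 68.
Since QR² = 68 ≥ 37 + 5 = 42, the angle opposite QR is not acute, so the smallest enclosing circle has QR as diameter.
Centre = midpoint of QR = (1, 1), r² = 68/4 = 17.
r = √17 ≈ 4.12.

4.12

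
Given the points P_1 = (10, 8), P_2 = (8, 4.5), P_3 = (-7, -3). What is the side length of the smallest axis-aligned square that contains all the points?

17

The bounding box has width 17 and height 11.
An axis-aligned square enclosing the set must have side ≥ max(width, height).
So the minimum side is max(17, 11) = 17.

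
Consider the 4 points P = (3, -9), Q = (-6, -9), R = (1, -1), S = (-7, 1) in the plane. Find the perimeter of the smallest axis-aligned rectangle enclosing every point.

40

Width = max x − min x = 3 − (-7) = 10.
Height = max y − min y = 1 − (-9) = 10.
Perimeter = 2(10 + 10) = 40.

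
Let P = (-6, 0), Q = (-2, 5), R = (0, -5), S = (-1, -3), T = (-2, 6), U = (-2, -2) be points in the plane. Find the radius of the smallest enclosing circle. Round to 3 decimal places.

5.590

The farthest pair is R–T with squared distance 125. The circle on this segment as diameter has centre (-1, 0.5) and r² = 125/4 = 31.25.
Check P: distance² to centre = 25.25 ≤ 31.25, so it lies inside.
All remaining points lie in this disk, and no smaller disk contains both endpoints, so this is the minimum enclosing circle.
r = √(31.25) ≈ 5.590.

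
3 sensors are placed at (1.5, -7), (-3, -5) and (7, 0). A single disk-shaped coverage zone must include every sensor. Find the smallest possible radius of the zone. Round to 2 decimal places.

5.59

Call the three points A, B, C in the order given.
Side lengths²: AB² = 24.25, AC² = 79.25, BC² = 125.
Since BC² = 125 ≥ 79.25 + 24.25 = 103.5, the angle opposite BC is not acute, so the smallest enclosing circle has BC as diameter.
Centre = midpoint of BC = (2, -2.5), r² = 125/4 = 31.25.
r = √(31.25) ≈ 5.59.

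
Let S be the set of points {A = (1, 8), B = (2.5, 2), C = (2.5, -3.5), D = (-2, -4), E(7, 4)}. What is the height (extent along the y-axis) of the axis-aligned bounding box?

max y = 8, min y = -4, so height = 12.

12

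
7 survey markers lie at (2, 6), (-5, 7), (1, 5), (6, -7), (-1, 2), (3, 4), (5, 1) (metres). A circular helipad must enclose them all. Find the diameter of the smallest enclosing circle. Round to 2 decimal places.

17.80

By Welzl's lemma the MEC is supported by two points (diametrically opposite) or three points (on a circumcircle).
The farthest pair is (-5, 7)–(6, -7) with squared distance 317. The circle on this segment as diameter has centre (0.5, 0) and r² = 317/4 = 79.25.
Check (2, 6): distance² to centre = 38.25 ≤ 79.25, so it lies inside.
All remaining points lie in this disk, and no smaller disk contains both endpoints, so this is the minimum enclosing circle.
Diameter = 2r = 2√(79.25) ≈ 17.80.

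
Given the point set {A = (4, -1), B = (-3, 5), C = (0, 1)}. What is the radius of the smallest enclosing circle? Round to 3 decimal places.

Side lengths²: AB² = 85, AC² = 20, BC² = 25.
Since AB² = 85 ≥ 25 + 20 = 45, the angle opposite AB is not acute, so the smallest enclosing circle has AB as diameter.
Centre = midpoint of AB = (0.5, 2), r² = 85/4 = 21.25.
r = √(21.25) ≈ 4.610.

4.610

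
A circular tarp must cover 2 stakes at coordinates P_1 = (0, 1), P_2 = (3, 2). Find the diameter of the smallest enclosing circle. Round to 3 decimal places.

3.162

The smallest circle enclosing two points has them as diameter endpoints.
Centre = midpoint = (1.5, 1.5); r² = |P_1P_2|²/4 = 10/4 = 2.5.
Diameter = 2r = 2√(2.5) ≈ 3.162.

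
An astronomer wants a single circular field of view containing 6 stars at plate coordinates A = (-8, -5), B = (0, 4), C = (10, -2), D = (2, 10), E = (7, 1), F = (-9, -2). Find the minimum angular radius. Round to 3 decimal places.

The minimum enclosing circle is determined by three boundary points: A, C, D.
Their circumcentre is (0.375, 0.25) with r² = 97.703125.
The farthest remaining point F is at distance² 92.953125 ≤ 97.703125.
r = √(97.703125) ≈ 9.884.

9.884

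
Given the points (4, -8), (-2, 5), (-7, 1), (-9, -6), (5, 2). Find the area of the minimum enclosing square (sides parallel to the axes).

The bounding box has width 14 and height 13.
An axis-aligned square enclosing the set must have side ≥ max(width, height).
So the minimum side is max(14, 13) = 14.
Area = 14² = 196.

196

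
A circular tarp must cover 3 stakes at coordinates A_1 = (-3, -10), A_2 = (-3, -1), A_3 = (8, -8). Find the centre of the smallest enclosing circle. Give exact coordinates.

(41/22, -5.5)

Side lengths²: A_1A_2² = 81, A_1A_3² = 125, A_2A_3² = 170.
Since A_2A_3² = 170 < 125 + 81 = 206, the triangle is acute, so the smallest enclosing circle is the circumcircle.
Circumcentre = (41/22, -5.5), r² = 10625/242.
Centre = (41/22, -5.5).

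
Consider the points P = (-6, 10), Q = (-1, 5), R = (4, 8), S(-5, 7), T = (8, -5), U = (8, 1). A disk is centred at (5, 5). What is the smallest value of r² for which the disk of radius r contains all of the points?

The required radius is the distance from (5, 5) to the farthest point.
Squared distances: 146, 36, 10, 104, 109, 25.
Maximum is 146, attained at P.

146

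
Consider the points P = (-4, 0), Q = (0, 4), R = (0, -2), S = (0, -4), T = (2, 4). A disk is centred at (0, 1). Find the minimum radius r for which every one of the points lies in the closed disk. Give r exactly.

The required radius is the distance from (0, 1) to the farthest point.
Squared distances: 17, 9, 9, 25, 13.
Maximum is 25, attained at S.
r = √25 = 5.

5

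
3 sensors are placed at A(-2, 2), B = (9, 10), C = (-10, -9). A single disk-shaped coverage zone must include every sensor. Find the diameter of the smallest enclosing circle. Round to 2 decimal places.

26.87

Side lengths²: AB² = 185, AC² = 185, BC² = 722.
Since BC² = 722 ≥ 185 + 185 = 370, the angle opposite BC is not acute, so the smallest enclosing circle has BC as diameter.
Centre = midpoint of BC = (-0.5, 0.5), r² = 722/4 = 180.5.
Diameter = 2r = 2√(180.5) ≈ 26.87.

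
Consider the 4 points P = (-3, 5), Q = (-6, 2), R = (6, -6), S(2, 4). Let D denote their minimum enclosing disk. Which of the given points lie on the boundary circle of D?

P, Q, R

The minimum enclosing circle of a finite set is fixed by two of the points (as a diameter) or three (as a circumcircle).
The minimum enclosing circle is determined by three boundary points: P, Q, R.
Their circumcentre is (0.4, -1.4) with r² = 52.52.
The farthest remaining point S is at distance² 31.72 ≤ 52.52.
The points at distance exactly r from the centre are P, Q, R — 3 points.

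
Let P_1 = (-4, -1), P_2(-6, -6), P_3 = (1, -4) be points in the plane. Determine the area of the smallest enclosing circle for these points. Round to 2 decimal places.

Side lengths²: P_1P_2² = 29, P_1P_3² = 34, P_2P_3² = 53.
Since P_2P_3² = 53 < 34 + 29 = 63, the triangle is acute, so the smallest enclosing circle is the circumcircle.
Circumcentre = (-165/62, -275/62), r² = 26129/1922.
Area = π·r² = π·26129/1922 ≈ 42.71.

42.71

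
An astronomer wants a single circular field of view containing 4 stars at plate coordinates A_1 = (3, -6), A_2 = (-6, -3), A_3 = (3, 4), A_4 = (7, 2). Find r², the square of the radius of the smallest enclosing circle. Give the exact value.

48.5

The minimum enclosing circle of a finite set is fixed by two of the points (as a diameter) or three (as a circumcircle).
The farthest pair is A_2–A_4 with squared distance 194. The circle on this segment as diameter has centre (0.5, -0.5) and r² = 194/4 = 48.5.
Check A_1: distance² to centre = 36.5 ≤ 48.5, so it lies inside.
All remaining points lie in this disk, and no smaller disk contains both endpoints, so this is the minimum enclosing circle.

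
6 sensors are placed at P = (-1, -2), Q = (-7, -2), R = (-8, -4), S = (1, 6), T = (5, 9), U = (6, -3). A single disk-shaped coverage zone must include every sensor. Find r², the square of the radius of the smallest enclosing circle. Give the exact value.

The minimum enclosing circle is determined by three boundary points: R, T, U.
Their circumcentre is (-37/26, 63/26) with r² = 28565/338.
The farthest remaining point Q is at distance² 17125/338 ≤ 28565/338.

28565/338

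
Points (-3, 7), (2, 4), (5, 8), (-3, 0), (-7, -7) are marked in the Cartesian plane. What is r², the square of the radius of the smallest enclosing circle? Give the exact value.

The minimum enclosing circle of a finite set is fixed by two of the points (as a diameter) or three (as a circumcircle).
The farthest pair is (5, 8)–(-7, -7) with squared distance 369. The circle on this segment as diameter has centre (-1, 0.5) and r² = 369/4 = 92.25.
Check (-3, 7): distance² to centre = 46.25 ≤ 92.25, so it lies inside.
All remaining points lie in this disk, and no smaller disk contains both endpoints, so this is the minimum enclosing circle.

92.25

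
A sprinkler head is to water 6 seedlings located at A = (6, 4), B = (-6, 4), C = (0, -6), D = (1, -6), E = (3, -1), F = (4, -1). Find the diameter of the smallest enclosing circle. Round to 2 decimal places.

By Welzl's lemma the MEC is supported by two points (diametrically opposite) or three points (on a circumcircle).
The minimum enclosing circle is determined by three boundary points: A, B, D.
Their circumcentre is (0, 0.75) with r² = 46.5625.
The farthest remaining point C is at distance² 45.5625 ≤ 46.5625.
Diameter = 2r = 2√(46.5625) ≈ 13.65.

13.65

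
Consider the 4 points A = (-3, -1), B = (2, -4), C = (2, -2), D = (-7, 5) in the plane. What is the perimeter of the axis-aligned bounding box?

Width = max x − min x = 2 − (-7) = 9.
Height = max y − min y = 5 − (-4) = 9.
Perimeter = 2(9 + 9) = 36.

36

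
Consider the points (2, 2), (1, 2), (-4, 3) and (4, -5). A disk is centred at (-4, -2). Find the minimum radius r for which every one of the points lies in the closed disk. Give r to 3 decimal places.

The required radius is the distance from (-4, -2) to the farthest point.
Squared distances: 52, 41, 25, 73.
Maximum is 73, attained at (4, -5).
r = √73 ≈ 8.544.

8.544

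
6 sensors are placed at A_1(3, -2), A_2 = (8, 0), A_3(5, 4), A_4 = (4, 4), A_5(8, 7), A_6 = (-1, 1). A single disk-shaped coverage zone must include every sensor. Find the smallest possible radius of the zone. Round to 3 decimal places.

The minimum enclosing circle is determined by three boundary points: A_1, A_5, A_6.
Their circumcentre is (133/34, 115/34) with r² = 17225/578.
The farthest remaining point A_2 is at distance² 16273/578 ≤ 17225/578.
r = √(17225/578) ≈ 5.459.

5.459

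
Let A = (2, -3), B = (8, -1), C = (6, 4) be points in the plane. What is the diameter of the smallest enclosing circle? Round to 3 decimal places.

8.076

Side lengths²: AB² = 40, AC² = 65, BC² = 29.
Since AC² = 65 < 40 + 29 = 69, the triangle is acute, so the smallest enclosing circle is the circumcircle.
Circumcentre = (143/34, 13/34), r² = 9425/578.
Diameter = 2r = 2√(9425/578) ≈ 8.076.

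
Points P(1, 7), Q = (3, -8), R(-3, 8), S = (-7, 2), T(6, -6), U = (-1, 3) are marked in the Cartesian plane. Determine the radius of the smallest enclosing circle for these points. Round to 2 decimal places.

The farthest pair is Q–R with squared distance 292. The circle on this segment as diameter has centre (0, 0) and r² = 292/4 = 73.
Check P: distance² to centre = 50 ≤ 73, so it lies inside.
All remaining points lie in this disk, and no smaller disk contains both endpoints, so this is the minimum enclosing circle.
r = √73 ≈ 8.54.

8.54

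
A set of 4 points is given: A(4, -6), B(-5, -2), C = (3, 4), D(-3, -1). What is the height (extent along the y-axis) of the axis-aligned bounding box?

10

max y = 4, min y = -6, so height = 10.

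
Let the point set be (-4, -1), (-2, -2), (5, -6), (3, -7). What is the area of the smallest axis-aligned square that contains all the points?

The bounding box has width 9 and height 6.
An axis-aligned square enclosing the set must have side ≥ max(width, height).
So the minimum side is max(9, 6) = 9.
Area = 9² = 81.

81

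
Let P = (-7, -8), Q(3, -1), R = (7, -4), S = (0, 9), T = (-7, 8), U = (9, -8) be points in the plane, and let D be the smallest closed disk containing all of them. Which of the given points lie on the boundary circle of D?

By Welzl's lemma the MEC is supported by two points (diametrically opposite) or three points (on a circumcircle).
The farthest pair is T–U with squared distance 512. The circle on this segment as diameter has centre (1, 0) and r² = 512/4 = 128.
Check P: distance² to centre = 128 ≤ 128, so it lies inside.
All remaining points lie in this disk, and no smaller disk contains both endpoints, so this is the minimum enclosing circle.
The points at distance exactly r from the centre are P, T, U — 3 points.

P, T, U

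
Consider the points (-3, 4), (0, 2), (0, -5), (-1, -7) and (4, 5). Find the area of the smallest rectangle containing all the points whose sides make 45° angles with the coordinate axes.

In coordinates u = x + y, v = x − y the rectangle is axis-aligned; the map (x,y)→(u,v) scales areas by 2.
u-values: 1, 2, -5, -8, 9; range = 9 − (-8) = 17.
v-values: -7, -2, 5, 6, -1; range = 6 − (-7) = 13.
Area = (17 × 13) / 2 = 110.5.

110.5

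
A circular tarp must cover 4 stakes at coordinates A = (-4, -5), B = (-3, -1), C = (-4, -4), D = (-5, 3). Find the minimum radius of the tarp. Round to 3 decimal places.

The minimum enclosing circle of a finite set is fixed by two of the points (as a diameter) or three (as a circumcircle).
The farthest pair is A–D with squared distance 65. The circle on this segment as diameter has centre (-4.5, -1) and r² = 65/4 = 16.25.
Check B: distance² to centre = 2.25 ≤ 16.25, so it lies inside.
All remaining points lie in this disk, and no smaller disk contains both endpoints, so this is the minimum enclosing circle.
r = √(16.25) ≈ 4.031.

4.031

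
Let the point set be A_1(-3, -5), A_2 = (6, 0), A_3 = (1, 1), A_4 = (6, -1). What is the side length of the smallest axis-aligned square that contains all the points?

9

The bounding box has width 9 and height 6.
An axis-aligned square enclosing the set must have side ≥ max(width, height).
So the minimum side is max(9, 6) = 9.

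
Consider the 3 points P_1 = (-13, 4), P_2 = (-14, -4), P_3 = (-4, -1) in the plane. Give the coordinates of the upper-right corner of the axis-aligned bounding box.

(-4, 4)

x-range [-14, -4], y-range [-4, 4].
The upper-right corner is (-4, 4).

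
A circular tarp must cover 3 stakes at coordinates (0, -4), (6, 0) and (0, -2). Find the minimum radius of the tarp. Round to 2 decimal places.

Call the three points A, B, C in the order given.
Side lengths²: AB² = 52, AC² = 4, BC² = 40.
Since AB² = 52 ≥ 40 + 4 = 44, the angle opposite AB is not acute, so the smallest enclosing circle has AB as diameter.
Centre = midpoint of AB = (3, -2), r² = 52/4 = 13.
r = √13 ≈ 3.61.

3.61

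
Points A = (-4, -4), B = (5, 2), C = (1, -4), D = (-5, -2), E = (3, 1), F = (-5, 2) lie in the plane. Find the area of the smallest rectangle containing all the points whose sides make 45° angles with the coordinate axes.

In coordinates u = x + y, v = x − y the rectangle is axis-aligned; the map (x,y)→(u,v) scales areas by 2.
u-values: -8, 7, -3, -7, 4, -3; range = 7 − (-8) = 15.
v-values: 0, 3, 5, -3, 2, -7; range = 5 − (-7) = 12.
Area = (15 × 12) / 2 = 90.

90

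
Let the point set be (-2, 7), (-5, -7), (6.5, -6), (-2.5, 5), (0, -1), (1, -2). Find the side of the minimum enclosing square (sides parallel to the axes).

The bounding box has width 11.5 and height 14.
An axis-aligned square enclosing the set must have side ≥ max(width, height).
So the minimum side is max(11.5, 14) = 14.

14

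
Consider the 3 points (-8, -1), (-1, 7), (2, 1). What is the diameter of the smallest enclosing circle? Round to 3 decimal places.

Call the three points A, B, C in the order given.
Side lengths²: AB² = 113, AC² = 104, BC² = 45.
Since AB² = 113 < 104 + 45 = 149, the triangle is acute, so the smallest enclosing circle is the circumcircle.
Circumcentre = (-75/22, 45/22), r² = 7345/242.
Diameter = 2r = 2√(7345/242) ≈ 11.018.

11.018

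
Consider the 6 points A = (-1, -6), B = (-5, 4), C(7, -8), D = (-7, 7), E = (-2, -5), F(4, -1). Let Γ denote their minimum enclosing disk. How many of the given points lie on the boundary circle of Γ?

The farthest pair is C–D with squared distance 421. The circle on this segment as diameter has centre (0, -0.5) and r² = 421/4 = 105.25.
Check A: distance² to centre = 31.25 ≤ 105.25, so it lies inside.
All remaining points lie in this disk, and no smaller disk contains both endpoints, so this is the minimum enclosing circle.
The points at distance exactly r from the centre are C, D — 2 points.

2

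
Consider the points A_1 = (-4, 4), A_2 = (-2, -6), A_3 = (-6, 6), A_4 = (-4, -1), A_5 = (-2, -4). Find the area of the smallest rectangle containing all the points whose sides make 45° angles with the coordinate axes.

In coordinates u = x + y, v = x − y the rectangle is axis-aligned; the map (x,y)→(u,v) scales areas by 2.
u-values: 0, -8, 0, -5, -6; range = 0 − (-8) = 8.
v-values: -8, 4, -12, -3, 2; range = 4 − (-12) = 16.
Area = (8 × 16) / 2 = 64.

64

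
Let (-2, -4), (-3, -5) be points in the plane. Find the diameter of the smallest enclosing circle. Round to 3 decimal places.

The smallest circle enclosing two points has them as diameter endpoints.
Centre = midpoint = (-2.5, -4.5); r² = |(-2, -4)−(-3, -5)|²/4 = 2/4 = 0.5.
Diameter = 2r = 2√(0.5) ≈ 1.414.

1.414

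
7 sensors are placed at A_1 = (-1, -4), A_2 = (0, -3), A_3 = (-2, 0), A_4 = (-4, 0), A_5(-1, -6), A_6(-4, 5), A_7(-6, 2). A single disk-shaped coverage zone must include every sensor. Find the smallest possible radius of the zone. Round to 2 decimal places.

By Welzl's lemma the MEC is supported by two points (diametrically opposite) or three points (on a circumcircle).
The farthest pair is A_5–A_6 with squared distance 130. The circle on this segment as diameter has centre (-2.5, -0.5) and r² = 130/4 = 32.5.
Check A_1: distance² to centre = 14.5 ≤ 32.5, so it lies inside.
All remaining points lie in this disk, and no smaller disk contains both endpoints, so this is the minimum enclosing circle.
r = √(32.5) ≈ 5.70.

5.70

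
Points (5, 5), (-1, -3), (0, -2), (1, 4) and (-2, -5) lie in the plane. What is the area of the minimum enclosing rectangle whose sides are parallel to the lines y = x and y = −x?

51

In coordinates u = x + y, v = x − y the rectangle is axis-aligned; the map (x,y)→(u,v) scales areas by 2.
u-values: 10, -4, -2, 5, -7; range = 10 − (-7) = 17.
v-values: 0, 2, 2, -3, 3; range = 3 − (-3) = 6.
Area = (17 × 6) / 2 = 51.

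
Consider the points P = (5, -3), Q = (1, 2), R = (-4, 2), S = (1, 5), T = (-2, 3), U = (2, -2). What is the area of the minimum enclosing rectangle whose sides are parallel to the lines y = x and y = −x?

56

In coordinates u = x + y, v = x − y the rectangle is axis-aligned; the map (x,y)→(u,v) scales areas by 2.
u-values: 2, 3, -2, 6, 1, 0; range = 6 − (-2) = 8.
v-values: 8, -1, -6, -4, -5, 4; range = 8 − (-6) = 14.
Area = (8 × 14) / 2 = 56.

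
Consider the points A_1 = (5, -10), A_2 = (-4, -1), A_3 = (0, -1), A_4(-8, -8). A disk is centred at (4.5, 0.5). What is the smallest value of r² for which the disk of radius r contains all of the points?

The required radius is the distance from (4.5, 0.5) to the farthest point.
Squared distances: 110.5, 74.5, 22.5, 228.5.
Maximum is 228.5, attained at A_4.

228.5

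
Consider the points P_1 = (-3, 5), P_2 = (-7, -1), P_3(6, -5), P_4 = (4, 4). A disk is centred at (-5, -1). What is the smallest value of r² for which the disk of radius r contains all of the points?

The required radius is the distance from (-5, -1) to the farthest point.
Squared distances: 40, 4, 137, 106.
Maximum is 137, attained at P_3.

137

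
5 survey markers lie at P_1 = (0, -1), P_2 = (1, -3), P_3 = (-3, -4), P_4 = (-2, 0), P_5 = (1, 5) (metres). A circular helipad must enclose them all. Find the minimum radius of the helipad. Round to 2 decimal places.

4.92

A smallest enclosing disk is always determined by at most three of the input points on its boundary.
The farthest pair is P_3–P_5 with squared distance 97. The circle on this segment as diameter has centre (-1, 0.5) and r² = 97/4 = 24.25.
Check P_1: distance² to centre = 3.25 ≤ 24.25, so it lies inside.
All remaining points lie in this disk, and no smaller disk contains both endpoints, so this is the minimum enclosing circle.
r = √(24.25) ≈ 4.92.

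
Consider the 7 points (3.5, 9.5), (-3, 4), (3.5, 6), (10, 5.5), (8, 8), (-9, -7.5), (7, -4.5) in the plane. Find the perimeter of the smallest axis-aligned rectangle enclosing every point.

Width = max x − min x = 10 − (-9) = 19.
Height = max y − min y = 9.5 − (-7.5) = 17.
Perimeter = 2(19 + 17) = 72.

72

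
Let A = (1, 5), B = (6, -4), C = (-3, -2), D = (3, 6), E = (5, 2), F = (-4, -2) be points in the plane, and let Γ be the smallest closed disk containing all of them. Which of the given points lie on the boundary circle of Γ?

By Welzl's lemma the MEC is supported by two points (diametrically opposite) or three points (on a circumcircle).
The minimum enclosing circle is determined by three boundary points: B, D, F.
Their circumcentre is (153/94, 13/94) with r² = 160121/4418.
The farthest remaining point C is at distance² 114813/4418 ≤ 160121/4418.
The points at distance exactly r from the centre are B, D, F — 3 points.

B, D, F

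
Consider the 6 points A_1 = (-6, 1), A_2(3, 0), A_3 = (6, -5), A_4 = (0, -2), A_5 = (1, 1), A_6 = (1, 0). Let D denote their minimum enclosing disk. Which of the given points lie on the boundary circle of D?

The minimum enclosing circle of a finite set is fixed by two of the points (as a diameter) or three (as a circumcircle).
The farthest pair is A_1–A_3 with squared distance 180. The circle on this segment as diameter has centre (0, -2) and r² = 180/4 = 45.
Check A_2: distance² to centre = 13 ≤ 45, so it lies inside.
All remaining points lie in this disk, and no smaller disk contains both endpoints, so this is the minimum enclosing circle.
The points at distance exactly r from the centre are A_1, A_3 — 2 points.

A_1, A_3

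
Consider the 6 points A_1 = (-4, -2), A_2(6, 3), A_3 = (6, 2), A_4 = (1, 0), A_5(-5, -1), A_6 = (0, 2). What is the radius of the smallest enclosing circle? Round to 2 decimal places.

By Welzl's lemma the MEC is supported by two points (diametrically opposite) or three points (on a circumcircle).
The farthest pair is A_2–A_5 with squared distance 137. The circle on this segment as diameter has centre (0.5, 1) and r² = 137/4 = 34.25.
Check A_1: distance² to centre = 29.25 ≤ 34.25, so it lies inside.
All remaining points lie in this disk, and no smaller disk contains both endpoints, so this is the minimum enclosing circle.
r = √(34.25) ≈ 5.85.

5.85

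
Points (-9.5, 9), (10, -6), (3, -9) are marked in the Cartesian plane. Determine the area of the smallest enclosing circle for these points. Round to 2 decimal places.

Call the three points A, B, C in the order given.
Side lengths²: AB² = 605.25, AC² = 480.25, BC² = 58.
Since AB² = 605.25 ≥ 480.25 + 58 = 538.25, the angle opposite AB is not acute, so the smallest enclosing circle has AB as diameter.
Centre = midpoint of AB = (0.25, 1.5), r² = 605.25/4 = 151.3125.
Area = π·r² = π·151.3125 ≈ 475.36.

475.36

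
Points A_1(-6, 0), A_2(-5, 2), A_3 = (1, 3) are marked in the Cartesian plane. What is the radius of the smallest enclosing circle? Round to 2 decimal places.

3.81

Side lengths²: A_1A_2² = 5, A_1A_3² = 58, A_2A_3² = 37.
Since A_1A_3² = 58 ≥ 37 + 5 = 42, the angle opposite A_1A_3 is not acute, so the smallest enclosing circle has A_1A_3 as diameter.
Centre = midpoint of A_1A_3 = (-2.5, 1.5), r² = 58/4 = 14.5.
r = √(14.5) ≈ 3.81.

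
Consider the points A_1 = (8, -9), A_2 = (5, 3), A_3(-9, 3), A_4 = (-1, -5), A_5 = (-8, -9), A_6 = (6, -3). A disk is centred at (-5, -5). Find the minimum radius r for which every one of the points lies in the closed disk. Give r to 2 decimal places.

The required radius is the distance from (-5, -5) to the farthest point.
Squared distances: 185, 164, 80, 16, 25, 125.
Maximum is 185, attained at A_1.
r = √185 ≈ 13.60.

13.60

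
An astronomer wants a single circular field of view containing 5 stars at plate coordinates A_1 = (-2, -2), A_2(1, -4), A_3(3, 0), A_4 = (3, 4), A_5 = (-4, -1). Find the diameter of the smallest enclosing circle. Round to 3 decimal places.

The minimum enclosing circle of a finite set is fixed by two of the points (as a diameter) or three (as a circumcircle).
The minimum enclosing circle is determined by three boundary points: A_2, A_4, A_5.
Their circumcentre is (6/23, 10/23) with r² = 10693/529.
The farthest remaining point A_1 is at distance² 5840/529 ≤ 10693/529.
Diameter = 2r = 2√(10693/529) ≈ 8.992.

8.992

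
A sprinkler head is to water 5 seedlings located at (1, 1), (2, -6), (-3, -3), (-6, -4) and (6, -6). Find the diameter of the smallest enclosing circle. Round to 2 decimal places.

A smallest enclosing disk is always determined by at most three of the input points on its boundary.
The farthest pair is (-6, -4)–(6, -6) with squared distance 148. The circle on this segment as diameter has centre (0, -5) and r² = 148/4 = 37.
Check (1, 1): distance² to centre = 37 ≤ 37, so it lies inside.
All remaining points lie in this disk, and no smaller disk contains both endpoints, so this is the minimum enclosing circle.
Diameter = 2r = 2√37 ≈ 12.17.

12.17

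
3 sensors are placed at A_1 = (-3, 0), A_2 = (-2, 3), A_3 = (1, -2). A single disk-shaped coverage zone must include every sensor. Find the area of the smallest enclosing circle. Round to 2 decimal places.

Side lengths²: A_1A_2² = 10, A_1A_3² = 20, A_2A_3² = 34.
Since A_2A_3² = 34 ≥ 20 + 10 = 30, the angle opposite A_2A_3 is not acute, so the smallest enclosing circle has A_2A_3 as diameter.
Centre = midpoint of A_2A_3 = (-0.5, 0.5), r² = 34/4 = 8.5.
Area = π·r² = π·8.5 ≈ 26.70.

26.70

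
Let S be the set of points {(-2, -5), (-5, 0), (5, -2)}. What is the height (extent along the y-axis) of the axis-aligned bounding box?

max y = 0, min y = -5, so height = 5.

5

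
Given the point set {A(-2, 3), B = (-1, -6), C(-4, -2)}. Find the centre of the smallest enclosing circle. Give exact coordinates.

Side lengths²: AB² = 82, AC² = 29, BC² = 25.
Since AB² = 82 ≥ 29 + 25 = 54, the angle opposite AB is not acute, so the smallest enclosing circle has AB as diameter.
Centre = midpoint of AB = (-1.5, -1.5), r² = 82/4 = 20.5.
Centre = (-1.5, -1.5).

(-1.5, -1.5)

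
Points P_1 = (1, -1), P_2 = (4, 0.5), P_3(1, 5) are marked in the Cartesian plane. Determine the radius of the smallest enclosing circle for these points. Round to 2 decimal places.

Side lengths²: P_1P_2² = 11.25, P_1P_3² = 36, P_2P_3² = 29.25.
Since P_1P_3² = 36 < 29.25 + 11.25 = 40.5, the triangle is acute, so the smallest enclosing circle is the circumcircle.
Circumcentre = (1.375, 2), r² = 9.140625.
r = √(9.140625) ≈ 3.02.

3.02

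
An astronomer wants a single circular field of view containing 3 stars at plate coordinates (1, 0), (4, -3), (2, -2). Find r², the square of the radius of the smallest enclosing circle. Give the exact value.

4.5

Call the three points A, B, C in the order given.
Side lengths²: AB² = 18, AC² = 5, BC² = 5.
Since AB² = 18 ≥ 5 + 5 = 10, the angle opposite AB is not acute, so the smallest enclosing circle has AB as diameter.
Centre = midpoint of AB = (2.5, -1.5), r² = 18/4 = 4.5.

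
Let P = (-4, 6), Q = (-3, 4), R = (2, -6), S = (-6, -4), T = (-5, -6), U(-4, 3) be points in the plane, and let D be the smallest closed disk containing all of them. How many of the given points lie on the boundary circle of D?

By Welzl's lemma the MEC is supported by two points (diametrically opposite) or three points (on a circumcircle).
The minimum enclosing circle is determined by three boundary points: P, R, T.
Their circumcentre is (-1.5, -0.25) with r² = 45.3125.
The farthest remaining point S is at distance² 34.3125 ≤ 45.3125.
The points at distance exactly r from the centre are P, R, T — 3 points.

3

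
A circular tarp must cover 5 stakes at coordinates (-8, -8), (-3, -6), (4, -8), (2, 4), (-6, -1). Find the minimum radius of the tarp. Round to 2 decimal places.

The minimum enclosing circle of a finite set is fixed by two of the points (as a diameter) or three (as a circumcircle).
The minimum enclosing circle is determined by three boundary points: (-8, -8), (4, -8), (2, 4).
Their circumcentre is (-2, -17/6) with r² = 2257/36.
The farthest remaining point (-6, -1) is at distance² 697/36 ≤ 2257/36.
r = √(2257/36) ≈ 7.92.

7.92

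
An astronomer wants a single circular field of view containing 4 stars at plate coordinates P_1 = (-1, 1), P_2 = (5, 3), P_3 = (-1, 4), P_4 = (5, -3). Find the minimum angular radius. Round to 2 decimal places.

4.61

A smallest enclosing disk is always determined by at most three of the input points on its boundary.
The farthest pair is P_3–P_4 with squared distance 85. The circle on this segment as diameter has centre (2, 0.5) and r² = 85/4 = 21.25.
Check P_1: distance² to centre = 9.25 ≤ 21.25, so it lies inside.
All remaining points lie in this disk, and no smaller disk contains both endpoints, so this is the minimum enclosing circle.
r = √(21.25) ≈ 4.61.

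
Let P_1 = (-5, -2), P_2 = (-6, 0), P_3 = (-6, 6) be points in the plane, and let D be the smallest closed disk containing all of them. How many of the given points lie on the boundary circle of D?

Side lengths²: P_1P_2² = 5, P_1P_3² = 65, P_2P_3² = 36.
Since P_1P_3² = 65 ≥ 36 + 5 = 41, the angle opposite P_1P_3 is not acute, so the smallest enclosing circle has P_1P_3 as diameter.
Centre = midpoint of P_1P_3 = (-5.5, 2), r² = 65/4 = 16.25.
The points at distance exactly r from the centre are P_1, P_3 — 2 points.

2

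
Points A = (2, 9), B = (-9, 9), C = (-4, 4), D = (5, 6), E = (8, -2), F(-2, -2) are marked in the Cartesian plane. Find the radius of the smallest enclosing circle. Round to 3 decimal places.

10.124

The minimum enclosing circle of a finite set is fixed by two of the points (as a diameter) or three (as a circumcircle).
The farthest pair is B–E with squared distance 410. The circle on this segment as diameter has centre (-0.5, 3.5) and r² = 410/4 = 102.5.
Check A: distance² to centre = 36.5 ≤ 102.5, so it lies inside.
All remaining points lie in this disk, and no smaller disk contains both endpoints, so this is the minimum enclosing circle.
r = √(102.5) ≈ 10.124.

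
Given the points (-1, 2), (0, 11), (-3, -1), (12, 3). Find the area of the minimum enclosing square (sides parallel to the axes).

225

The bounding box has width 15 and height 12.
An axis-aligned square enclosing the set must have side ≥ max(width, height).
So the minimum side is max(15, 12) = 15.
Area = 15² = 225.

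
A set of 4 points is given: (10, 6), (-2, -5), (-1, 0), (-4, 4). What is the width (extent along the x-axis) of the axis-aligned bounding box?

14

max x = 10, min x = -4, so width = 14.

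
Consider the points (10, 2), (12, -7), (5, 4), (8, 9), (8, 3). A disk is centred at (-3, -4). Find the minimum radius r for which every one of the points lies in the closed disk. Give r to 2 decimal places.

17.03

The required radius is the distance from (-3, -4) to the farthest point.
Squared distances: 205, 234, 128, 290, 170.
Maximum is 290, attained at (8, 9).
r = √290 ≈ 17.03.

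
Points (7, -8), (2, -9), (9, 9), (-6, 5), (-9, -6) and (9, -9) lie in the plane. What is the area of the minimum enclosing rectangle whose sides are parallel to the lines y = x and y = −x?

478.5

In coordinates u = x + y, v = x − y the rectangle is axis-aligned; the map (x,y)→(u,v) scales areas by 2.
u-values: -1, -7, 18, -1, -15, 0; range = 18 − (-15) = 33.
v-values: 15, 11, 0, -11, -3, 18; range = 18 − (-11) = 29.
Area = (33 × 29) / 2 = 478.5.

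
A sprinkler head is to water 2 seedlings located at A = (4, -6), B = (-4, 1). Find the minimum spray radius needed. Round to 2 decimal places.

5.32

The smallest circle enclosing two points has them as diameter endpoints.
Centre = midpoint = (0, -2.5); r² = |AB|²/4 = 113/4 = 28.25.
r = √(28.25) ≈ 5.32.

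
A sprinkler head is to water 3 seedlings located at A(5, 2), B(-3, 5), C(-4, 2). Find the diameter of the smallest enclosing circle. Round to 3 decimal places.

9.006

Side lengths²: AB² = 73, AC² = 81, BC² = 10.
Since AC² = 81 < 73 + 10 = 83, the triangle is acute, so the smallest enclosing circle is the circumcircle.
Circumcentre = (0.5, 13/6), r² = 365/18.
Diameter = 2r = 2√(365/18) ≈ 9.006.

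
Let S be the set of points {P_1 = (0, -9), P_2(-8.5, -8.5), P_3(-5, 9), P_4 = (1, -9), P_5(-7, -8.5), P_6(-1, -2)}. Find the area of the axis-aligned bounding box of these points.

x ranges over [-8.5, 1], width 9.5.
y ranges over [-9, 9], height 18.
Area = 9.5 × 18 = 171.

171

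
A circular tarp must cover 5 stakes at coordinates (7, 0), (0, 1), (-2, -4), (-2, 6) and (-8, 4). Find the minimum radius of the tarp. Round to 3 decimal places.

7.762

The minimum enclosing circle of a finite set is fixed by two of the points (as a diameter) or three (as a circumcircle).
The farthest pair is (7, 0)–(-8, 4) with squared distance 241. The circle on this segment as diameter has centre (-0.5, 2) and r² = 241/4 = 60.25.
Check (0, 1): distance² to centre = 1.25 ≤ 60.25, so it lies inside.
All remaining points lie in this disk, and no smaller disk contains both endpoints, so this is the minimum enclosing circle.
r = √(60.25) ≈ 7.762.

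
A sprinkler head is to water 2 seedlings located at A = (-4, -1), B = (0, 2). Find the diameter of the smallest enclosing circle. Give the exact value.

The smallest circle enclosing two points has them as diameter endpoints.
Centre = midpoint = (-2, 0.5); r² = |AB|²/4 = 25/4 = 6.25.
Diameter = 2r = 2√(6.25) = 5.

5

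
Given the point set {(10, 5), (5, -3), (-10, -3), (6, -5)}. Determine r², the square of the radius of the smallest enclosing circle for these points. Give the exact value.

By Welzl's lemma the MEC is supported by two points (diametrically opposite) or three points (on a circumcircle).
The farthest pair is (10, 5)–(-10, -3) with squared distance 464. The circle on this segment as diameter has centre (0, 1) and r² = 464/4 = 116.
Check (5, -3): distance² to centre = 41 ≤ 116, so it lies inside.
All remaining points lie in this disk, and no smaller disk contains both endpoints, so this is the minimum enclosing circle.

116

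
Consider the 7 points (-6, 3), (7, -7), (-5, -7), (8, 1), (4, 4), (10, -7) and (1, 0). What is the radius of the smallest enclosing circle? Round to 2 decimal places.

By Welzl's lemma the MEC is supported by two points (diametrically opposite) or three points (on a circumcircle).
The farthest pair is (-6, 3)–(10, -7) with squared distance 356. The circle on this segment as diameter has centre (2, -2) and r² = 356/4 = 89.
Check (7, -7): distance² to centre = 50 ≤ 89, so it lies inside.
All remaining points lie in this disk, and no smaller disk contains both endpoints, so this is the minimum enclosing circle.
r = √89 ≈ 9.43.

9.43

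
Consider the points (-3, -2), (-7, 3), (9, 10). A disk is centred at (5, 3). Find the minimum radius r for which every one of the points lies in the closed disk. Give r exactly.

12

The required radius is the distance from (5, 3) to the farthest point.
Squared distances: 89, 144, 65.
Maximum is 144, attained at (-7, 3).
r = √144 = 12.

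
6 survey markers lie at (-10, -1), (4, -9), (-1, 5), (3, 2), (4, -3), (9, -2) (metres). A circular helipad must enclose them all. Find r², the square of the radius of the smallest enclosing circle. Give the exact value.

By Welzl's lemma the MEC is supported by two points (diametrically opposite) or three points (on a circumcircle).
The farthest pair is (-10, -1)–(9, -2) with squared distance 362. The circle on this segment as diameter has centre (-0.5, -1.5) and r² = 362/4 = 90.5.
Check (4, -9): distance² to centre = 76.5 ≤ 90.5, so it lies inside.
All remaining points lie in this disk, and no smaller disk contains both endpoints, so this is the minimum enclosing circle.

90.5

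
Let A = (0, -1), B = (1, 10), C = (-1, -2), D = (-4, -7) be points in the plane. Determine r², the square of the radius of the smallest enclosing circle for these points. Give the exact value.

78.5

A smallest enclosing disk is always determined by at most three of the input points on its boundary.
The farthest pair is B–D with squared distance 314. The circle on this segment as diameter has centre (-1.5, 1.5) and r² = 314/4 = 78.5.
Check A: distance² to centre = 8.5 ≤ 78.5, so it lies inside.
All remaining points lie in this disk, and no smaller disk contains both endpoints, so this is the minimum enclosing circle.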